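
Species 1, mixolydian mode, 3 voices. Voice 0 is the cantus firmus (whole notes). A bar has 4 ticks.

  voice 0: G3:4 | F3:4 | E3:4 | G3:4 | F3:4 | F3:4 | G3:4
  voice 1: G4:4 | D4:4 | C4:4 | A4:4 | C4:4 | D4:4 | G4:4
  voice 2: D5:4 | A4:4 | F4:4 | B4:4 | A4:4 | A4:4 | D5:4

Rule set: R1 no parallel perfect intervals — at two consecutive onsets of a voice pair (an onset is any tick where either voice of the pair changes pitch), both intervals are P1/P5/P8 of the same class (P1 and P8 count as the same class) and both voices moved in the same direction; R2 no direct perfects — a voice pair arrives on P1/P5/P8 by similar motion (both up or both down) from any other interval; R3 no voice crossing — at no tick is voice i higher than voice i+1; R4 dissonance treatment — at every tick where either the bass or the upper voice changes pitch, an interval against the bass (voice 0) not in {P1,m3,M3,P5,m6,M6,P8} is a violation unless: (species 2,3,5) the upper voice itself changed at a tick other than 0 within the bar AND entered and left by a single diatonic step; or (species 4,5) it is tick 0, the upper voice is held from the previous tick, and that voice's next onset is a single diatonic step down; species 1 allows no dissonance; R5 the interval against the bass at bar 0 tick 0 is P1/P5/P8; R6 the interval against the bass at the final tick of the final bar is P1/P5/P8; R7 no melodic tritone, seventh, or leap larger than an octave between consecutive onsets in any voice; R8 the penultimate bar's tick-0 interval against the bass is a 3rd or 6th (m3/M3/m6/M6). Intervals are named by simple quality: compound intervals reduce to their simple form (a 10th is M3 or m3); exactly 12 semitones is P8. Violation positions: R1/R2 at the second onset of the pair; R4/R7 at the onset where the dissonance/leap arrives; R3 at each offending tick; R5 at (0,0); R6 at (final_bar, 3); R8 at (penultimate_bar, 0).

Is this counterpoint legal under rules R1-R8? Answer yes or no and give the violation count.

bar 0: v0=G3 v1=G4 v2=D5 (P5)
bar 1: v0=F3 v1=D4 v2=A4 (M3)
bar 2: v0=E3 v1=C4 v2=F4 (m2)
bar 3: v0=G3 v1=A4 v2=B4 (M3)
bar 4: v0=F3 v1=C4 v2=A4 (M3)
bar 5: v0=F3 v1=D4 v2=A4 (M3)
bar 6: v0=G3 v1=G4 v2=D5 (P5)
  R1 @ bar1.0: G4/D5 P5 -> D4/A4 P5 similar
  R4 @ bar2.0: E3/F4 m2 untreated
  R4 @ bar3.0: G3/A4 M2 untreated
  R7 @ bar3.0: F4->B4 leap 6st
  R2 @ bar4.0: G3/A4 M2 -> F3/C4 P5 similar
  R1 @ bar6.0: D4/A4 P5 -> G4/D5 P5 similar
  R2 @ bar6.0: F3/D4 M6 -> G3/G4 P8 similar
  R2 @ bar6.0: F3/A4 M3 -> G3/D5 P5 similar

No (8 violations)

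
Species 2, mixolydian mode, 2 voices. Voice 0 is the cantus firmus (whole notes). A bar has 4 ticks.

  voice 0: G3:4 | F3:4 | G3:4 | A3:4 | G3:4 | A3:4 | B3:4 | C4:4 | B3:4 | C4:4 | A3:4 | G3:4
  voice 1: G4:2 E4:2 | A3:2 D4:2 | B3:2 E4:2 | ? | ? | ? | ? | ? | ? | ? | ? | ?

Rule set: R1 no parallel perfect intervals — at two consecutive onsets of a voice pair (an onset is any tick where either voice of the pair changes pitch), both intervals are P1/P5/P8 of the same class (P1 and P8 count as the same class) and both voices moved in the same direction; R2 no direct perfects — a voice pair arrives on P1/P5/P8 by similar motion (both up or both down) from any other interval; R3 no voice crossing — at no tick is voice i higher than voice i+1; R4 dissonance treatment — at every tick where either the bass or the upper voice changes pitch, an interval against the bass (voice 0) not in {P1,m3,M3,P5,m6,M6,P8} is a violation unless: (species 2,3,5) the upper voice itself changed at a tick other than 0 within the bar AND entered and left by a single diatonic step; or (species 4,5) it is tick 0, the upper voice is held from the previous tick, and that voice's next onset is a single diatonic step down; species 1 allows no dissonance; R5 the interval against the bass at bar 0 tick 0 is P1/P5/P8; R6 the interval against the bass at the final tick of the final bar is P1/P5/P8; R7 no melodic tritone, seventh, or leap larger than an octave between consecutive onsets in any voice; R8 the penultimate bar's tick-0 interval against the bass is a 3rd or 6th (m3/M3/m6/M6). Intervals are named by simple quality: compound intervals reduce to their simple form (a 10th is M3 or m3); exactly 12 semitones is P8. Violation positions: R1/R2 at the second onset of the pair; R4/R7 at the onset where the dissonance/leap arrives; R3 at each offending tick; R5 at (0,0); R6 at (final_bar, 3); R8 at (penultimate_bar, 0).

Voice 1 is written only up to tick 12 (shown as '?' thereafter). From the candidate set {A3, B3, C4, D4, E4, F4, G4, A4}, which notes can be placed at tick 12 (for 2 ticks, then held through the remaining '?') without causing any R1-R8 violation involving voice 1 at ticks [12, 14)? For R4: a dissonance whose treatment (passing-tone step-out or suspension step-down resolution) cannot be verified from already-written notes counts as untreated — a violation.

{A3, C4, E4, F4}

A3: legal
B3: violates R4
C4: legal
D4: violates R4
E4: legal
F4: legal
G4: violates R4
A4: violates R2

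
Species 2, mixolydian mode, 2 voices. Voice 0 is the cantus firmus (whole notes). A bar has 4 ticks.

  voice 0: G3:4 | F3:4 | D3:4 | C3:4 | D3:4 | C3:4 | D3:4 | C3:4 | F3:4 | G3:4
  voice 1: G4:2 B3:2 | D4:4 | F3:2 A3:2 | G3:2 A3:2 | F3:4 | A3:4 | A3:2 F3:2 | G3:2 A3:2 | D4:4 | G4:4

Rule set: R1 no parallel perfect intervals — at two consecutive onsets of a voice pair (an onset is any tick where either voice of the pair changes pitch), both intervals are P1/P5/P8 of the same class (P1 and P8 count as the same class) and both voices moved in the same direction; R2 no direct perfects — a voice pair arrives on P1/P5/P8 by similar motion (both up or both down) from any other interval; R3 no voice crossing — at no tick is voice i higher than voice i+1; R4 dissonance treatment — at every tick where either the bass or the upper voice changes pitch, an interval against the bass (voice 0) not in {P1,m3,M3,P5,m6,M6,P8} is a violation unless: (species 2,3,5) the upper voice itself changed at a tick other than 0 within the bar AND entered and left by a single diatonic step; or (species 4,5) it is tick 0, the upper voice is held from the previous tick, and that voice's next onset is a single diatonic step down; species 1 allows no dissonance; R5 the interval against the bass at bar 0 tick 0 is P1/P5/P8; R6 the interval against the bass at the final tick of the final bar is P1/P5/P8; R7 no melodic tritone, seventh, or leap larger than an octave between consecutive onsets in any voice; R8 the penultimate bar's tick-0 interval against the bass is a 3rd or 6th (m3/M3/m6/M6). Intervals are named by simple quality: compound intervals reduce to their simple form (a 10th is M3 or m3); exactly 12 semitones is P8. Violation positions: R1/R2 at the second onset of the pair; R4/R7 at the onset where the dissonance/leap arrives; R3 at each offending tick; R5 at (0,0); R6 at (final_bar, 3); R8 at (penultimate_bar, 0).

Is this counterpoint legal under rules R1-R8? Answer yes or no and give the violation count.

bar 0: v0=G3 v1=G4 (P8)
bar 1: v0=F3 v1=D4 (M6)
bar 2: v0=D3 v1=F3 (m3)
bar 3: v0=C3 v1=G3 (P5)
bar 4: v0=D3 v1=F3 (m3)
bar 5: v0=C3 v1=A3 (M6)
bar 6: v0=D3 v1=A3 (P5)
bar 7: v0=C3 v1=G3 (P5)
bar 8: v0=F3 v1=D4 (M6)
bar 9: v0=G3 v1=G4 (P8)
  R1 @ bar3.0: D3/A3 P5 -> C3/G3 P5 similar
  R2 @ bar9.0: F3/D4 M6 -> G3/G4 P8 similar

No (2 violations)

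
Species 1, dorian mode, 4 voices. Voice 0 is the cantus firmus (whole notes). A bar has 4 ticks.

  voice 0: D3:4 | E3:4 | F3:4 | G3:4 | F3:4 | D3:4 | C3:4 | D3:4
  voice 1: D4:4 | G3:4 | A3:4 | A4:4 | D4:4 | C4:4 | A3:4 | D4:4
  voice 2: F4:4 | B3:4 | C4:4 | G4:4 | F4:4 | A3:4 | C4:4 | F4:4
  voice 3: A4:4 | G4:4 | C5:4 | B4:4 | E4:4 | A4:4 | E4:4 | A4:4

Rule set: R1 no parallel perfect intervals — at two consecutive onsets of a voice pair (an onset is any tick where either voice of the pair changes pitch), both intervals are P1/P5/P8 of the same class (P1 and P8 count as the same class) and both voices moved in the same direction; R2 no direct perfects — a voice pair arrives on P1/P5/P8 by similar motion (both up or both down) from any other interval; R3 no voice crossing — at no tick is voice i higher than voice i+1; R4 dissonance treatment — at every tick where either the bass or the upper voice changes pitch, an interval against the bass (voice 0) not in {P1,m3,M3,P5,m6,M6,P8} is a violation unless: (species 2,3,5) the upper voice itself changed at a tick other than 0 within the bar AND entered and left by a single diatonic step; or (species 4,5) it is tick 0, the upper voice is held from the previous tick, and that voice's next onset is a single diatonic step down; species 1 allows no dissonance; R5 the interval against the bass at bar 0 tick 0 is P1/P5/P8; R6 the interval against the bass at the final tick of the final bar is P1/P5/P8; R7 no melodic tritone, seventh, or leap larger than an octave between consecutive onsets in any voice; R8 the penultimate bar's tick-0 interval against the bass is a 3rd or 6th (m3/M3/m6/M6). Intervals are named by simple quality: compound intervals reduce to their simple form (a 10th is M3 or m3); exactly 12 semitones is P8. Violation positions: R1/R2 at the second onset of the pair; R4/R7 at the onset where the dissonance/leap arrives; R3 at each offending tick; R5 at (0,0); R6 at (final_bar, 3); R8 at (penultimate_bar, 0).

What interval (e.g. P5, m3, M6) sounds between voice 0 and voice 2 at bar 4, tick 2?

P8

voice 0=F3 voice 2=F4 -> P8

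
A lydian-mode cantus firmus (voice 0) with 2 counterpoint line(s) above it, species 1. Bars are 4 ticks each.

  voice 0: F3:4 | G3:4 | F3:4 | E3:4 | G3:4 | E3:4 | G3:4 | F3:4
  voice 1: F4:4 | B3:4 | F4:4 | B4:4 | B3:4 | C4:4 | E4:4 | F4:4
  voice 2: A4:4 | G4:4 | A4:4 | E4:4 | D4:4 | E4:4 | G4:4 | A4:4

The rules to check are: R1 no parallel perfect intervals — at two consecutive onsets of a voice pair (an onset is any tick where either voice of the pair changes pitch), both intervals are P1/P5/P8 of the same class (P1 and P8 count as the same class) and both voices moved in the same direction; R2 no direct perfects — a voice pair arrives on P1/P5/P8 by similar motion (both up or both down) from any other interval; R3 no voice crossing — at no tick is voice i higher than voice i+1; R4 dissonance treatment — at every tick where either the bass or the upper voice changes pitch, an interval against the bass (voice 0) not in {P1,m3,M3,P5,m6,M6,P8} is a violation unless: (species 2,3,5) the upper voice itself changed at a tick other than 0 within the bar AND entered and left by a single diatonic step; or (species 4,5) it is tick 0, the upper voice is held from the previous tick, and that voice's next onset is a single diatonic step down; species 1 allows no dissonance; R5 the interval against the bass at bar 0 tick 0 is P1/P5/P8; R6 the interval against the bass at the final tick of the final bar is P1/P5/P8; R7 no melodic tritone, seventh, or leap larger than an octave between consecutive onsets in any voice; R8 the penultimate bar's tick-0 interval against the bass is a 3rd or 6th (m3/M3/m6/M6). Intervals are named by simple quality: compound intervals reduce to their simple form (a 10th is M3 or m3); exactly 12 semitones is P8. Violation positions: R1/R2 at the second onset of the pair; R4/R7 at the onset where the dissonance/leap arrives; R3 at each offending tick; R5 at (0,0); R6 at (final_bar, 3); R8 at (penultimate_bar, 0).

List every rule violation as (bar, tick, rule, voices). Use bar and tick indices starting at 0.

bar 0: v0=F3 v1=F4 v2=A4 downbeat M3
bar 1: v0=G3 v1=B3 v2=G4 downbeat P8
bar 2: v0=F3 v1=F4 v2=A4 downbeat M3
bar 3: v0=E3 v1=B4 v2=E4 downbeat P8
bar 4: v0=G3 v1=B3 v2=D4 downbeat P5
bar 5: v0=E3 v1=C4 v2=E4 downbeat P8
bar 6: v0=G3 v1=E4 v2=G4 downbeat P8
bar 7: v0=F3 v1=F4 v2=A4 downbeat M3
  -> R5 @ bar 0 tick 0 v(0, 2): opens on M3
  -> R7 @ bar 1 tick 0 v(1,): F4->B3 leap 6st
  -> R7 @ bar 2 tick 0 v(1,): B3->F4 leap 6st
  -> R2 @ bar 3 tick 0 v(0, 2): F3/A4 M3 -> E3/E4 P8 similar
  -> R3 @ bar 3 tick 0 v(1, 2): B4 above E4
  -> R7 @ bar 3 tick 0 v(1,): F4->B4 leap 6st
  -> R3 @ bar 3 tick 1 v(1, 2): B4 above E4
  -> R3 @ bar 3 tick 2 v(1, 2): B4 above E4
  -> R3 @ bar 3 tick 3 v(1, 2): B4 above E4
  -> R1 @ bar 6 tick 0 v(0, 2): E3/E4 P8 -> G3/G4 P8 similar
  -> R8 @ bar 6 tick 0 v(0, 2): penult P8 not 3rd/6th
  -> R6 @ bar 7 tick 3 v(0, 2): closes on M3

(0, 0, R5, (0, 2))
(1, 0, R7, (1,))
(2, 0, R7, (1,))
(3, 0, R2, (0, 2))
(3, 0, R3, (1, 2))
(3, 0, R7, (1,))
(3, 1, R3, (1, 2))
(3, 2, R3, (1, 2))
(3, 3, R3, (1, 2))
(6, 0, R1, (0, 2))
(6, 0, R8, (0, 2))
(7, 3, R6, (0, 2))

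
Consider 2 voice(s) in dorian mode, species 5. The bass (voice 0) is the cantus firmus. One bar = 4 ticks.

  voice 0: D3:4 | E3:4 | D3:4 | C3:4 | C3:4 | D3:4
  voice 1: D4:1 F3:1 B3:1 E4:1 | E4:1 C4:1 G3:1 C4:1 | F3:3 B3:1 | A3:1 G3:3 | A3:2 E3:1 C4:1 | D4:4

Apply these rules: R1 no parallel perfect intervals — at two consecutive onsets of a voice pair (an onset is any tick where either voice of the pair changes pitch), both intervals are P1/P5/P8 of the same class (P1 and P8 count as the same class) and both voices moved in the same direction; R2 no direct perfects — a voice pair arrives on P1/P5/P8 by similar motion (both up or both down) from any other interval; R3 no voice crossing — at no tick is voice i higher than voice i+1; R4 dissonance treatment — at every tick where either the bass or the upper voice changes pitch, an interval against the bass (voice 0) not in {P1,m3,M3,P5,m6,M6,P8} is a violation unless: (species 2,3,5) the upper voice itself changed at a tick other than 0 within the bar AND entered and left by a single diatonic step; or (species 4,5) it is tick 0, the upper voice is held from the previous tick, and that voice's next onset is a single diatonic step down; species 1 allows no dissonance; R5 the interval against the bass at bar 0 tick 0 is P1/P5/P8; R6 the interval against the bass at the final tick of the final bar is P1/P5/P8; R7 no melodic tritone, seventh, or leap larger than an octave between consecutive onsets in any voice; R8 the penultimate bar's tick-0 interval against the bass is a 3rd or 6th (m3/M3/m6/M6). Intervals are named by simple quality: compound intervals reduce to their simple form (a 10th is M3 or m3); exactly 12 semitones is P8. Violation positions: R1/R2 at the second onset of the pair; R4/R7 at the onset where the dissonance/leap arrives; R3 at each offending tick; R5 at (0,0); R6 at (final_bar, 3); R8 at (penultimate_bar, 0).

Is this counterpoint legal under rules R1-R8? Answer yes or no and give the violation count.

bar 0: v0=D3 v1=D4 (P8)
bar 1: v0=E3 v1=E4 (P8)
bar 2: v0=D3 v1=F3 (m3)
bar 3: v0=C3 v1=A3 (M6)
bar 4: v0=C3 v1=A3 (M6)
bar 5: v0=D3 v1=D4 (P8)
  R7 @ bar0.2: F3->B3 leap 6st
  R4 @ bar0.3: D3/E4 M2 untreated
  R7 @ bar2.3: F3->B3 leap 6st
  R1 @ bar5.0: C3/C4 P8 -> D3/D4 P8 similar

No (4 violations)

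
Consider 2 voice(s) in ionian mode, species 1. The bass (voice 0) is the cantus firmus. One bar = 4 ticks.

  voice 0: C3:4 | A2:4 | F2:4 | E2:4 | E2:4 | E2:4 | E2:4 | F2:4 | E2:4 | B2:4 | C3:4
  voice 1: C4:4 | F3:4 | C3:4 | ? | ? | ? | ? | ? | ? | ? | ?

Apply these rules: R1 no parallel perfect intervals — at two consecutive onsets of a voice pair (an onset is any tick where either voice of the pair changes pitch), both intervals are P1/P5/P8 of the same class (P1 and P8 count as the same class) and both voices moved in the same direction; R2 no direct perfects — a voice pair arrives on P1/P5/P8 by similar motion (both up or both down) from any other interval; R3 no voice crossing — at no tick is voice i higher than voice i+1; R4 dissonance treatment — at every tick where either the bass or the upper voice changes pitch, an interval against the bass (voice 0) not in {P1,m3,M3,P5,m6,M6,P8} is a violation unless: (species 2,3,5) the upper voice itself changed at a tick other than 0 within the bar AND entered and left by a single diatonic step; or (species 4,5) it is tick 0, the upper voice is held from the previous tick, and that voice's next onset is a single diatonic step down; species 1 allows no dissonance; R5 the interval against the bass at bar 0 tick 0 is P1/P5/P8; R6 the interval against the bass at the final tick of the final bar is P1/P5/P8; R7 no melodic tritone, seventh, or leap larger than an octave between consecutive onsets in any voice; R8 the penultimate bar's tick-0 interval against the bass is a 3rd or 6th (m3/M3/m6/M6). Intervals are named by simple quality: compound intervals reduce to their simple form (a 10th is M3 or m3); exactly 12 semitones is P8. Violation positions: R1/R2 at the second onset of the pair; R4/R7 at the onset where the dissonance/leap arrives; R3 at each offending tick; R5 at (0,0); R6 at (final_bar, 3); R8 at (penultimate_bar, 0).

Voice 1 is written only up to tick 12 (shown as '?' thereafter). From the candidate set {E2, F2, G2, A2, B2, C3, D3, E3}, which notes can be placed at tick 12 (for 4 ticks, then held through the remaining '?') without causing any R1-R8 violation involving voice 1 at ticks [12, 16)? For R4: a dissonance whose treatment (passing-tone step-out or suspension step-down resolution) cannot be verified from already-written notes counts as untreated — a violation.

E2: violates R2
F2: violates R4
G2: legal
A2: violates R4
B2: violates R1
C3: legal
D3: violates R4
E3: legal

{C3, E3, G2}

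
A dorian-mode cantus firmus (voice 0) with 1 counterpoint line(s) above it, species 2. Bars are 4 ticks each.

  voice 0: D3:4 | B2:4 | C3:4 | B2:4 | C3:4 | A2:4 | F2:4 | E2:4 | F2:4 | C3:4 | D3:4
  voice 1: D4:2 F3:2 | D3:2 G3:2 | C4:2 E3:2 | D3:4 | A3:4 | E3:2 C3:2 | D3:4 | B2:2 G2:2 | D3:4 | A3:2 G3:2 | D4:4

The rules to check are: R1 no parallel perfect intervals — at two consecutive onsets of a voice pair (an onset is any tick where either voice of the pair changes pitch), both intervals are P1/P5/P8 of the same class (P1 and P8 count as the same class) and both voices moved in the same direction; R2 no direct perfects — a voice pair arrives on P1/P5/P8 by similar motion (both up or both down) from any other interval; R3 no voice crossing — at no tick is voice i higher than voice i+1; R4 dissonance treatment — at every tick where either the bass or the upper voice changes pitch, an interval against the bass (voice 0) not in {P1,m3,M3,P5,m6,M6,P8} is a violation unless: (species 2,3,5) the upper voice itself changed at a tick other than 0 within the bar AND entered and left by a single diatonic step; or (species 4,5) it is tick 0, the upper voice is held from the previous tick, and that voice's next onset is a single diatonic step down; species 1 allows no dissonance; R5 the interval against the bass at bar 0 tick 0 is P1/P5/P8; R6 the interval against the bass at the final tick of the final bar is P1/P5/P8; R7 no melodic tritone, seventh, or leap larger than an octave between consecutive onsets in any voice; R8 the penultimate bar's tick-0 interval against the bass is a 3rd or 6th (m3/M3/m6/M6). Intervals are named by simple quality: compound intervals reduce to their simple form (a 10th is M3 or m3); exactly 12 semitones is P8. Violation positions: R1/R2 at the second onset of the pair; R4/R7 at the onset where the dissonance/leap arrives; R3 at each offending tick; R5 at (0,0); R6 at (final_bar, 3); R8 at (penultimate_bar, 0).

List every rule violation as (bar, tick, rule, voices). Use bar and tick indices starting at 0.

(2, 0, R2, (0, 1))
(5, 0, R2, (0, 1))
(7, 0, R2, (0, 1))
(10, 0, R2, (0, 1))

bar 0: v0=D3 v1=D4 downbeat P8
bar 1: v0=B2 v1=D3 downbeat m3
bar 2: v0=C3 v1=C4 downbeat P8
bar 3: v0=B2 v1=D3 downbeat m3
bar 4: v0=C3 v1=A3 downbeat M6
bar 5: v0=A2 v1=E3 downbeat P5
bar 6: v0=F2 v1=D3 downbeat M6
bar 7: v0=E2 v1=B2 downbeat P5
bar 8: v0=F2 v1=D3 downbeat M6
bar 9: v0=C3 v1=A3 downbeat M6
bar 10: v0=D3 v1=D4 downbeat P8
  -> R2 @ bar 2 tick 0 v(0, 1): B2/G3 m6 -> C3/C4 P8 similar
  -> R2 @ bar 5 tick 0 v(0, 1): C3/A3 M6 -> A2/E3 P5 similar
  -> R2 @ bar 7 tick 0 v(0, 1): F2/D3 M6 -> E2/B2 P5 similar
  -> R2 @ bar 10 tick 0 v(0, 1): C3/G3 P5 -> D3/D4 P8 similar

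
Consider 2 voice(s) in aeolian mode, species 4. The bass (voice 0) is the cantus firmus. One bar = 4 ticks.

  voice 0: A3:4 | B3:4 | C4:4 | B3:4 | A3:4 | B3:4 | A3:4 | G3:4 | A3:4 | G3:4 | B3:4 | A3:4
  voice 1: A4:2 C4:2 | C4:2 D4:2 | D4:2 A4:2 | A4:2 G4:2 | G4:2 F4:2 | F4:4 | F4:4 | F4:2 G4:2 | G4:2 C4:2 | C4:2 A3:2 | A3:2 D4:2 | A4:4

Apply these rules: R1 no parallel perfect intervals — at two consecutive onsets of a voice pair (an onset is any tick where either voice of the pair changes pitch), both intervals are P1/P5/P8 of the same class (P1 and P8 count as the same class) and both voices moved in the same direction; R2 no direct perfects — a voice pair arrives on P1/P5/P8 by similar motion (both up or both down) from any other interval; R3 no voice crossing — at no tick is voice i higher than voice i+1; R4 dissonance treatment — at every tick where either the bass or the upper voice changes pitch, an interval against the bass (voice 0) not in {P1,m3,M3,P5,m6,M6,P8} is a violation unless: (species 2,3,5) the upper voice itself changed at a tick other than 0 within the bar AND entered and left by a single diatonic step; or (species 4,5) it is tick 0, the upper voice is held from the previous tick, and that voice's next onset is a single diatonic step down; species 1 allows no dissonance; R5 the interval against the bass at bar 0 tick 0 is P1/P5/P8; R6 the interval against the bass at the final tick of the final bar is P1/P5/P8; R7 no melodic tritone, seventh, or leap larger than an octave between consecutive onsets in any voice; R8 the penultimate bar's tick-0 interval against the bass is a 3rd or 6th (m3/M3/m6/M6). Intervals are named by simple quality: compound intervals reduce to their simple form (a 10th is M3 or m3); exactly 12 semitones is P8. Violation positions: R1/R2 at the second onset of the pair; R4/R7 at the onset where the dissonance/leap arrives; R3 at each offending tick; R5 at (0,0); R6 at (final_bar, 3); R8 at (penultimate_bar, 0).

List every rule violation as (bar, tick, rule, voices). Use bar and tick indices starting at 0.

bar 0: v0=A3 v1=A4 downbeat P8
bar 1: v0=B3 v1=C4 downbeat m2
bar 2: v0=C4 v1=D4 downbeat M2
bar 3: v0=B3 v1=A4 downbeat m7
bar 4: v0=A3 v1=G4 downbeat m7
bar 5: v0=B3 v1=F4 downbeat TT
bar 6: v0=A3 v1=F4 downbeat m6
bar 7: v0=G3 v1=F4 downbeat m7
bar 8: v0=A3 v1=G4 downbeat m7
bar 9: v0=G3 v1=C4 downbeat P4
bar 10: v0=B3 v1=A3 downbeat M2
bar 11: v0=A3 v1=A4 downbeat P8
  -> R4 @ bar 1 tick 0 v(0, 1): B3/C4 m2 untreated
  -> R4 @ bar 2 tick 0 v(0, 1): C4/D4 M2 untreated
  -> R4 @ bar 5 tick 0 v(0, 1): B3/F4 TT untreated
  -> R4 @ bar 7 tick 0 v(0, 1): G3/F4 m7 untreated
  -> R4 @ bar 8 tick 0 v(0, 1): A3/G4 m7 untreated
  -> R4 @ bar 9 tick 0 v(0, 1): G3/C4 P4 untreated
  -> R4 @ bar 9 tick 2 v(0, 1): G3/A3 M2 untreated
  -> R3 @ bar 10 tick 0 v(0, 1): B3 above A3
  -> R4 @ bar 10 tick 0 v(0, 1): B3/A3 M2 untreated
  -> R8 @ bar 10 tick 0 v(0, 1): penult M2 not 3rd/6th
  -> R3 @ bar 10 tick 1 v(0, 1): B3 above A3

(1, 0, R4, (0, 1))
(2, 0, R4, (0, 1))
(5, 0, R4, (0, 1))
(7, 0, R4, (0, 1))
(8, 0, R4, (0, 1))
(9, 0, R4, (0, 1))
(9, 2, R4, (0, 1))
(10, 0, R3, (0, 1))
(10, 0, R4, (0, 1))
(10, 0, R8, (0, 1))
(10, 1, R3, (0, 1))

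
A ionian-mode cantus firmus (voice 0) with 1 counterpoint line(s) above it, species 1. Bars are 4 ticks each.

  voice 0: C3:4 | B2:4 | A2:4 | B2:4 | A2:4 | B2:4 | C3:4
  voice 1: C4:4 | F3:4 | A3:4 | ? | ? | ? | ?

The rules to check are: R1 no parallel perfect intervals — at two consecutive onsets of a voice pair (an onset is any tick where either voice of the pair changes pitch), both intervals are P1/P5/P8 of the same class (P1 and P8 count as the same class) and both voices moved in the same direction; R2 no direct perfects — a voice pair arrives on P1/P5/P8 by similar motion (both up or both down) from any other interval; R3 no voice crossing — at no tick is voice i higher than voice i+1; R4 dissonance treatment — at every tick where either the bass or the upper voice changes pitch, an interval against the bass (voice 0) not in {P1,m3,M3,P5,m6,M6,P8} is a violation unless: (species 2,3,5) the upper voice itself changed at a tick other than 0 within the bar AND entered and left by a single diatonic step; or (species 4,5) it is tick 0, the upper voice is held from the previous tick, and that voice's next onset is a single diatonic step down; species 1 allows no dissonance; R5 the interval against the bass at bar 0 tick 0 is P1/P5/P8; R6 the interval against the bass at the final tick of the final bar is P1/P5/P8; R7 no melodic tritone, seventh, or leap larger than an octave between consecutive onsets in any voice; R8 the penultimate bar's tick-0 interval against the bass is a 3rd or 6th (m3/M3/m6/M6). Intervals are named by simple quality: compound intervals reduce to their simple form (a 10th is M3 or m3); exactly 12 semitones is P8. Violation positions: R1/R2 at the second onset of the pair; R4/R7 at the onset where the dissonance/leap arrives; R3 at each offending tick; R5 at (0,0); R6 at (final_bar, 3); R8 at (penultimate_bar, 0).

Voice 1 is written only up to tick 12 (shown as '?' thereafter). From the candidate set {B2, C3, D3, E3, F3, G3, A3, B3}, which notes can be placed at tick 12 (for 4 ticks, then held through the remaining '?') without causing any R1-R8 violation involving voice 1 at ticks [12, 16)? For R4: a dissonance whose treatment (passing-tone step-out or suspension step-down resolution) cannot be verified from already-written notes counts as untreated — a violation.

{D3, G3}

B2: violates R7
C3: violates R4
D3: legal
E3: violates R4
F3: violates R4
G3: legal
A3: violates R4
B3: violates R1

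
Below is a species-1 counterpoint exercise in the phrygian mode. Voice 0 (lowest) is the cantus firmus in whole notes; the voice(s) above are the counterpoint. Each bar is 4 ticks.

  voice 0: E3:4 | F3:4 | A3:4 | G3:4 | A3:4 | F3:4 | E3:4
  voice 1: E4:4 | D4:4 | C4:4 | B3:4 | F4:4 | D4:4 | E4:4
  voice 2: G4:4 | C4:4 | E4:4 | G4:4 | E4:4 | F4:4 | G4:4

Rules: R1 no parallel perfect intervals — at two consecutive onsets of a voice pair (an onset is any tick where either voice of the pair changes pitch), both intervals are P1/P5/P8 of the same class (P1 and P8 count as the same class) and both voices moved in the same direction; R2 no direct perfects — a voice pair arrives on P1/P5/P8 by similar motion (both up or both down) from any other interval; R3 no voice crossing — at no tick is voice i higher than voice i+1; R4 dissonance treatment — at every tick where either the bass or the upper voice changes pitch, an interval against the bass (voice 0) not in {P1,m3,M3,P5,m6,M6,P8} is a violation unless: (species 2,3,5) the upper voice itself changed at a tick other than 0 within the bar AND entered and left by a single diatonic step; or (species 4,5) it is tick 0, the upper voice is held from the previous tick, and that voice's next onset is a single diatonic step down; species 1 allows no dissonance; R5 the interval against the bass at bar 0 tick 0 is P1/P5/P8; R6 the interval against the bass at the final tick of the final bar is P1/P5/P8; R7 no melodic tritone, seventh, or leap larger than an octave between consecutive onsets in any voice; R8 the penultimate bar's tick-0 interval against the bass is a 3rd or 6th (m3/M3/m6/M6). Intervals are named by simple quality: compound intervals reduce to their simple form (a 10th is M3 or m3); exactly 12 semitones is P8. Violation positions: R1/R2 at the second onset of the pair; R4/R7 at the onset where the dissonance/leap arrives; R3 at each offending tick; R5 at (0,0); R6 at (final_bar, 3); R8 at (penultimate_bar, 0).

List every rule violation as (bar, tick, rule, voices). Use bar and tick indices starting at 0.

(0, 0, R5, (0, 2))
(1, 0, R3, (1, 2))
(1, 1, R3, (1, 2))
(1, 2, R3, (1, 2))
(1, 3, R3, (1, 2))
(2, 0, R1, (0, 2))
(4, 0, R3, (1, 2))
(4, 0, R7, (1,))
(4, 1, R3, (1, 2))
(4, 2, R3, (1, 2))
(4, 3, R3, (1, 2))
(5, 0, R8, (0, 2))
(6, 3, R6, (0, 2))

bar 0: v0=E3 v1=E4 v2=G4 downbeat m3
bar 1: v0=F3 v1=D4 v2=C4 downbeat P5
bar 2: v0=A3 v1=C4 v2=E4 downbeat P5
bar 3: v0=G3 v1=B3 v2=G4 downbeat P8
bar 4: v0=A3 v1=F4 v2=E4 downbeat P5
bar 5: v0=F3 v1=D4 v2=F4 downbeat P8
bar 6: v0=E3 v1=E4 v2=G4 downbeat m3
  -> R5 @ bar 0 tick 0 v(0, 2): opens on m3
  -> R3 @ bar 1 tick 0 v(1, 2): D4 above C4
  -> R3 @ bar 1 tick 1 v(1, 2): D4 above C4
  -> R3 @ bar 1 tick 2 v(1, 2): D4 above C4
  -> R3 @ bar 1 tick 3 v(1, 2): D4 above C4
  -> R1 @ bar 2 tick 0 v(0, 2): F3/C4 P5 -> A3/E4 P5 similar
  -> R3 @ bar 4 tick 0 v(1, 2): F4 above E4
  -> R7 @ bar 4 tick 0 v(1,): B3->F4 leap 6st
  -> R3 @ bar 4 tick 1 v(1, 2): F4 above E4
  -> R3 @ bar 4 tick 2 v(1, 2): F4 above E4
  -> R3 @ bar 4 tick 3 v(1, 2): F4 above E4
  -> R8 @ bar 5 tick 0 v(0, 2): penult P8 not 3rd/6th
  -> R6 @ bar 6 tick 3 v(0, 2): closes on m3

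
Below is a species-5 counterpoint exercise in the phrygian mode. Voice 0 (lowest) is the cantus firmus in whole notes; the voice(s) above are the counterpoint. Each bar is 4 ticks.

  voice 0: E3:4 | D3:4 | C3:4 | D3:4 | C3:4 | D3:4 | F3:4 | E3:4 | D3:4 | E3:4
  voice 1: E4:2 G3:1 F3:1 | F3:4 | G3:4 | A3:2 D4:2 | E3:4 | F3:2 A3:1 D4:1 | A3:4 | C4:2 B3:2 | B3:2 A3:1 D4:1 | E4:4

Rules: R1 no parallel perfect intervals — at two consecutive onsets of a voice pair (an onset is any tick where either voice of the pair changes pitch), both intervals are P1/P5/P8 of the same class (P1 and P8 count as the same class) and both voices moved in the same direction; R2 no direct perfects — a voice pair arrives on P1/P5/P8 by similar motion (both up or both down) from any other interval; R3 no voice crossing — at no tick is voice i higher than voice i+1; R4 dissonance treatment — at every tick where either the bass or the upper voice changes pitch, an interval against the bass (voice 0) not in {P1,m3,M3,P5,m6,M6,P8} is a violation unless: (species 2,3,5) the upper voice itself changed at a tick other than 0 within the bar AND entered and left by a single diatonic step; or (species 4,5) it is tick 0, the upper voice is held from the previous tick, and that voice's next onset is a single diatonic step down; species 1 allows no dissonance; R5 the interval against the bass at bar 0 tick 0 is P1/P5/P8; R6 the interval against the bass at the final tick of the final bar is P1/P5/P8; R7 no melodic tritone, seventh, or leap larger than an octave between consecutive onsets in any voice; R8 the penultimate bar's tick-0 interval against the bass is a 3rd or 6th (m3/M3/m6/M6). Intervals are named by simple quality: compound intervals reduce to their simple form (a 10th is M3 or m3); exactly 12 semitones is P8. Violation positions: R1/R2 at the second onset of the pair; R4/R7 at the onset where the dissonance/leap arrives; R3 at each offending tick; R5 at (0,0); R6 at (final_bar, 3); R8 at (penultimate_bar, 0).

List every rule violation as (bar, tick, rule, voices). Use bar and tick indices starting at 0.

bar 0: v0=E3 v1=E4 downbeat P8
bar 1: v0=D3 v1=F3 downbeat m3
bar 2: v0=C3 v1=G3 downbeat P5
bar 3: v0=D3 v1=A3 downbeat P5
bar 4: v0=C3 v1=E3 downbeat M3
bar 5: v0=D3 v1=F3 downbeat m3
bar 6: v0=F3 v1=A3 downbeat M3
bar 7: v0=E3 v1=C4 downbeat m6
bar 8: v0=D3 v1=B3 downbeat M6
bar 9: v0=E3 v1=E4 downbeat P8
  -> R1 @ bar 3 tick 0 v(0, 1): C3/G3 P5 -> D3/A3 P5 similar
  -> R7 @ bar 4 tick 0 v(1,): D4->E3 leap 10st
  -> R1 @ bar 9 tick 0 v(0, 1): D3/D4 P8 -> E3/E4 P8 similar

(3, 0, R1, (0, 1))
(4, 0, R7, (1,))
(9, 0, R1, (0, 1))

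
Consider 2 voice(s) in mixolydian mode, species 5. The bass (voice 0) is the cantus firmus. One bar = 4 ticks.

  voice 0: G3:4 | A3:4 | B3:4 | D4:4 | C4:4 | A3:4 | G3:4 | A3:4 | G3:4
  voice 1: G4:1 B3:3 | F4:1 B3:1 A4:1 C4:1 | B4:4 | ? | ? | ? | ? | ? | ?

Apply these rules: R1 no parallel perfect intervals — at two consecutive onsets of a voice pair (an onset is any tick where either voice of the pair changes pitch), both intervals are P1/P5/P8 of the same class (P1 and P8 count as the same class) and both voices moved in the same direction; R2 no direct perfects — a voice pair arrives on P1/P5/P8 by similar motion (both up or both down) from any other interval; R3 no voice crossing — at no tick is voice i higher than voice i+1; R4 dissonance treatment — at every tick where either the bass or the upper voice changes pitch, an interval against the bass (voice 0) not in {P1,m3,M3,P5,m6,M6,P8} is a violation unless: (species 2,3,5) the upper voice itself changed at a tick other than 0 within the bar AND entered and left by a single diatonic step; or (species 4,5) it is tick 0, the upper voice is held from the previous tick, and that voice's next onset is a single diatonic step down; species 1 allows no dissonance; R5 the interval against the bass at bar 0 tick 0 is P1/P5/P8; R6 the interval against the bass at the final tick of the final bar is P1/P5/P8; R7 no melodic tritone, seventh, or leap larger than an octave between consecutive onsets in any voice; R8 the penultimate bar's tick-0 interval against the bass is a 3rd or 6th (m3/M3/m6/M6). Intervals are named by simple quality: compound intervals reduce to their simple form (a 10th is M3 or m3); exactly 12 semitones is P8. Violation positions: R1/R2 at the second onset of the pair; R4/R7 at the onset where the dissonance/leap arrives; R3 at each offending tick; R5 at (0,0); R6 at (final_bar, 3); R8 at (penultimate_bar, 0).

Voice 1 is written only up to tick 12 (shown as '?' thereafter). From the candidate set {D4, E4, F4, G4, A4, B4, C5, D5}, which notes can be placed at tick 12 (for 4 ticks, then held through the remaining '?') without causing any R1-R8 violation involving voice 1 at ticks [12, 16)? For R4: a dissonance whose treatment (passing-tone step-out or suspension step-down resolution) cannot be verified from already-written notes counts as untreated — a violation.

D4: legal
E4: violates R4
F4: violates R7
G4: violates R4
A4: legal
B4: legal
C5: violates R4
D5: violates R1

{A4, B4, D4}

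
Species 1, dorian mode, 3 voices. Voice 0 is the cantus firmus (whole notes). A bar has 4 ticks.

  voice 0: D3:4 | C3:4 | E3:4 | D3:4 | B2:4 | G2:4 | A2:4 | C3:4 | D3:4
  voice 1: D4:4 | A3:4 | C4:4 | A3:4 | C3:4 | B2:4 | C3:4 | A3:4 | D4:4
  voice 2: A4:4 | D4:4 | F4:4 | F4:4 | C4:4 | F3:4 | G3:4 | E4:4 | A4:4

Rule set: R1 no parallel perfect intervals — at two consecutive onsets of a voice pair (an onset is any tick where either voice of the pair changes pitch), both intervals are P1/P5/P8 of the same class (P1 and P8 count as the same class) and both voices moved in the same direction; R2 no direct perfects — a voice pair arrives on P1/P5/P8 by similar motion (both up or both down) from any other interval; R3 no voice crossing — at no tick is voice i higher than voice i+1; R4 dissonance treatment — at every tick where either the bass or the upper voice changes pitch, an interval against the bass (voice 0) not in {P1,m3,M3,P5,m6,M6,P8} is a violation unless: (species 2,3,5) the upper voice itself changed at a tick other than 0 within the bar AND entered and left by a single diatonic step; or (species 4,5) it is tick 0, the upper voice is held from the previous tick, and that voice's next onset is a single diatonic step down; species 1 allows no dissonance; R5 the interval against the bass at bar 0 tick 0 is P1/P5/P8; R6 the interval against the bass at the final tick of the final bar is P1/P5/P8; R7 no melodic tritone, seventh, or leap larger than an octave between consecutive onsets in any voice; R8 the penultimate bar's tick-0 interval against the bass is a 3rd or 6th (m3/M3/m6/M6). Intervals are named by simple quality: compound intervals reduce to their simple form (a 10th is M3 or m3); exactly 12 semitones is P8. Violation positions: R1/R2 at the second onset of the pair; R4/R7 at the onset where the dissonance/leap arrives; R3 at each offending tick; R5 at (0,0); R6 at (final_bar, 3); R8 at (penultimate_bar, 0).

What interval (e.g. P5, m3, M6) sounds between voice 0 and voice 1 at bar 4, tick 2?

voice 0=B2 voice 1=C3 -> m2

m2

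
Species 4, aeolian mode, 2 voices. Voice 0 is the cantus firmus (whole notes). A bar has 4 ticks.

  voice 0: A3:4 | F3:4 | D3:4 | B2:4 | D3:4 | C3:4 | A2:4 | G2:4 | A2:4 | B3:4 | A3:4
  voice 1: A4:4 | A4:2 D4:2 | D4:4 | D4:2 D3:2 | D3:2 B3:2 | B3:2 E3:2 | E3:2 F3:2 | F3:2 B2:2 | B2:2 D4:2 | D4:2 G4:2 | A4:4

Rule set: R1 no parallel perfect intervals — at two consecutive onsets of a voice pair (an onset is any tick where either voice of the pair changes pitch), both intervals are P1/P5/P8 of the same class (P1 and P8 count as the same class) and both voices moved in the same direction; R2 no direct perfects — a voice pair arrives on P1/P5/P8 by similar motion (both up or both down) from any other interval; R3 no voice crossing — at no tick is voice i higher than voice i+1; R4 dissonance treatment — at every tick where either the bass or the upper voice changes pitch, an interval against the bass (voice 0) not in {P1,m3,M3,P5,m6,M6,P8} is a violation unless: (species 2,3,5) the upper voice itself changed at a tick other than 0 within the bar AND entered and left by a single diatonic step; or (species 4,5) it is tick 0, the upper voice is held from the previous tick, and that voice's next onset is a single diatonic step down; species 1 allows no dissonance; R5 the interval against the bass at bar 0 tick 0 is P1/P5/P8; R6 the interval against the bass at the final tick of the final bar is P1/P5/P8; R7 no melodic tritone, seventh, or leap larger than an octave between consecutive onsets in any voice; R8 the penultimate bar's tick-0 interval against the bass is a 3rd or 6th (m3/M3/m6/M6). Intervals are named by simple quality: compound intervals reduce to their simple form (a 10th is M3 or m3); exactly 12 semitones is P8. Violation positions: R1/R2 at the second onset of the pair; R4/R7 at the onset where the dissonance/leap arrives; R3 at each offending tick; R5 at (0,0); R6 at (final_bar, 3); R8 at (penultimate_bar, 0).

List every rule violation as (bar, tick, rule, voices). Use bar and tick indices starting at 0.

bar 0: v0=A3 v1=A4 downbeat P8
bar 1: v0=F3 v1=A4 downbeat M3
bar 2: v0=D3 v1=D4 downbeat P8
bar 3: v0=B2 v1=D4 downbeat m3
bar 4: v0=D3 v1=D3 downbeat P1
bar 5: v0=C3 v1=B3 downbeat M7
bar 6: v0=A2 v1=E3 downbeat P5
bar 7: v0=G2 v1=F3 downbeat m7
bar 8: v0=A2 v1=B2 downbeat M2
bar 9: v0=B3 v1=D4 downbeat m3
bar 10: v0=A3 v1=A4 downbeat P8
  -> R4 @ bar 5 tick 0 v(0, 1): C3/B3 M7 untreated
  -> R4 @ bar 7 tick 0 v(0, 1): G2/F3 m7 untreated
  -> R7 @ bar 7 tick 2 v(1,): F3->B2 leap 6st
  -> R4 @ bar 8 tick 0 v(0, 1): A2/B2 M2 untreated
  -> R4 @ bar 8 tick 2 v(0, 1): A2/D4 P4 untreated
  -> R7 @ bar 8 tick 2 v(1,): B2->D4 leap 15st
  -> R7 @ bar 9 tick 0 v(0,): A2->B3 leap 14st

(5, 0, R4, (0, 1))
(7, 0, R4, (0, 1))
(7, 2, R7, (1,))
(8, 0, R4, (0, 1))
(8, 2, R4, (0, 1))
(8, 2, R7, (1,))
(9, 0, R7, (0,))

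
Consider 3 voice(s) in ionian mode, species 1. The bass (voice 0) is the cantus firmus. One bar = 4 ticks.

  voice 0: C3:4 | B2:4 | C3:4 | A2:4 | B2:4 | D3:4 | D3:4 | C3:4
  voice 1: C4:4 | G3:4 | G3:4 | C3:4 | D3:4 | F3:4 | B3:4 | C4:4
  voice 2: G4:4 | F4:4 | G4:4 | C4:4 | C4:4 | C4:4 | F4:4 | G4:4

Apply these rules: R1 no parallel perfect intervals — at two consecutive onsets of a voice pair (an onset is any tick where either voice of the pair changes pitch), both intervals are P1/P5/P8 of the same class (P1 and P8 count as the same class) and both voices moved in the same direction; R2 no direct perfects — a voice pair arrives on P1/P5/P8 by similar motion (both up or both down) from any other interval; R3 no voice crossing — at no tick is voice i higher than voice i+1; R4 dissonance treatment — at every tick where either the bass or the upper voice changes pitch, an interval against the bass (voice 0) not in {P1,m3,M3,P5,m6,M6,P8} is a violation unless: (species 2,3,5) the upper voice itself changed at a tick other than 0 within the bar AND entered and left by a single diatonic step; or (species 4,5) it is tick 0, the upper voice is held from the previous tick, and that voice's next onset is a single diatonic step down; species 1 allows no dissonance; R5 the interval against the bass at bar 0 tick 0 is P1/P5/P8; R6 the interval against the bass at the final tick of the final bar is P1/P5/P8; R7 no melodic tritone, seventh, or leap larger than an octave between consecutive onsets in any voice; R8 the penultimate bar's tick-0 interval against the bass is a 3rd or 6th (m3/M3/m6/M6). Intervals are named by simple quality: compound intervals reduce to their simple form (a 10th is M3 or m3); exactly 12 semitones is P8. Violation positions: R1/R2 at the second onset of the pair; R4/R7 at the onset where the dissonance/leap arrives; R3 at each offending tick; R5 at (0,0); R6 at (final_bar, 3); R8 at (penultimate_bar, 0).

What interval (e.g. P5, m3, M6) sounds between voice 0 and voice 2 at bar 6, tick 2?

m3

voice 0=D3 voice 2=F4 -> m3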